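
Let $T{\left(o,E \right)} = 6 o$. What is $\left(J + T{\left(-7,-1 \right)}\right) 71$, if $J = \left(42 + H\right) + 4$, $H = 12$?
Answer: $1136$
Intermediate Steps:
$J = 58$ ($J = \left(42 + 12\right) + 4 = 54 + 4 = 58$)
$\left(J + T{\left(-7,-1 \right)}\right) 71 = \left(58 + 6 \left(-7\right)\right) 71 = \left(58 - 42\right) 71 = 16 \cdot 71 = 1136$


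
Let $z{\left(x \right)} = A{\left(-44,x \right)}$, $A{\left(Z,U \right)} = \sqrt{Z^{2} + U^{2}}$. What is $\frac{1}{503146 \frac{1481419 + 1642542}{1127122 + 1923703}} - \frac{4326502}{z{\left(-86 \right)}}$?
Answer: $\frac{3050825}{1571808481306} - \frac{2163251 \sqrt{2333}}{2333} \approx -44787.0$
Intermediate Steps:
$A{\left(Z,U \right)} = \sqrt{U^{2} + Z^{2}}$
$z{\left(x \right)} = \sqrt{1936 + x^{2}}$ ($z{\left(x \right)} = \sqrt{x^{2} + \left(-44\right)^{2}} = \sqrt{x^{2} + 1936} = \sqrt{1936 + x^{2}}$)
$\frac{1}{503146 \frac{1481419 + 1642542}{1127122 + 1923703}} - \frac{4326502}{z{\left(-86 \right)}} = \frac{1}{503146 \frac{1481419 + 1642542}{1127122 + 1923703}} - \frac{4326502}{\sqrt{1936 + \left(-86\right)^{2}}} = \frac{1}{503146 \cdot \frac{3123961}{3050825}} - \frac{4326502}{\sqrt{1936 + 7396}} = \frac{1}{503146 \cdot 3123961 \cdot \frac{1}{3050825}} - \frac{4326502}{\sqrt{9332}} = \frac{1}{503146 \cdot \frac{3123961}{3050825}} - \frac{4326502}{2 \sqrt{2333}} = \frac{1}{503146} \cdot \frac{3050825}{3123961} - 4326502 \frac{\sqrt{2333}}{4666} = \frac{3050825}{1571808481306} - \frac{2163251 \sqrt{2333}}{2333}$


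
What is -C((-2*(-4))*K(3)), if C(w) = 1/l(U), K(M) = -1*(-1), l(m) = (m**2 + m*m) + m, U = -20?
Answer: -1/780 ≈ -0.0012821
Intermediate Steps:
l(m) = m + 2*m**2 (l(m) = (m**2 + m**2) + m = 2*m**2 + m = m + 2*m**2)
K(M) = 1
C(w) = 1/780 (C(w) = 1/(-20*(1 + 2*(-20))) = 1/(-20*(1 - 40)) = 1/(-20*(-39)) = 1/780)
-C((-2*(-4))*K(3)) = -1*1/780 = -1/780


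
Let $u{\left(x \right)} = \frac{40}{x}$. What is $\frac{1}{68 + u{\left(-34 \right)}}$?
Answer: $\frac{17}{1136} \approx 0.014965$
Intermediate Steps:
$\frac{1}{68 + u{\left(-34 \right)}} = \frac{1}{68 + \frac{40}{-34}} = \frac{1}{68 + 40 \left(- \frac{1}{34}\right)} = \frac{1}{68 - \frac{20}{17}} = \frac{1}{\frac{1136}{17}} = \frac{17}{1136}$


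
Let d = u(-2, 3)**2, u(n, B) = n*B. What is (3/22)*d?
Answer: 54/11 ≈ 4.9091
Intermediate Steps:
u(n, B) = B*n
d = 36 (d = (3*(-2))**2 = (-6)**2 = 36)
(3/22)*d = (3/22)*36 = 54/11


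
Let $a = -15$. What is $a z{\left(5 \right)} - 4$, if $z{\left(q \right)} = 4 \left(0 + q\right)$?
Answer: $-304$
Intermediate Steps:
$z{\left(q \right)} = 4 q$
$a z{\left(5 \right)} - 4 = - 15 \cdot 4 \cdot 5 - 4 = \left(-15\right) 20 - 4 = -300 - 4 = -304$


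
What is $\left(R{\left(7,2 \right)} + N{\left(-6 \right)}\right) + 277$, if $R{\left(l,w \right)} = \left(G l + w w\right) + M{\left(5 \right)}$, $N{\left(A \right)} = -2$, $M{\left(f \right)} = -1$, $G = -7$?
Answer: $229$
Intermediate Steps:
$R{\left(l,w \right)} = -1 + w^{2} - 7 l$ ($R{\left(l,w \right)} = \left(- 7 l + w w\right) - 1 = \left(- 7 l + w^{2}\right) - 1 = \left(w^{2} - 7 l\right) - 1 = -1 + w^{2} - 7 l$)
$\left(R{\left(7,2 \right)} + N{\left(-6 \right)}\right) + 277 = \left(\left(-1 + 2^{2} - 49\right) - 2\right) + 277 = \left(\left(-1 + 4 - 49\right) - 2\right) + 277 = \left(-46 - 2\right) + 277 = -48 + 277 = 229$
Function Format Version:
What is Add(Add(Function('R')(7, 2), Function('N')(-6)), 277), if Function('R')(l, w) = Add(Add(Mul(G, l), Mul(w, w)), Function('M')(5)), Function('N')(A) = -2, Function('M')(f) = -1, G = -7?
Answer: 229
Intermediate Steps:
Function('R')(l, w) = Add(-1, Pow(w, 2), Mul(-7, l)) (Function('R')(l, w) = Add(Add(Mul(-7, l), Mul(w, w)), -1) = Add(Add(Mul(-7, l), Pow(w, 2)), -1) = Add(Add(Pow(w, 2), Mul(-7, l)), -1) = Add(-1, Pow(w, 2), Mul(-7, l)))
Add(Add(Function('R')(7, 2), Function('N')(-6)), 277) = Add(Add(Add(-1, Pow(2, 2), Mul(-7, 7)), -2), 277) = Add(Add(Add(-1, 4, -49), -2), 277) = Add(Add(-46, -2), 277) = Add(-48, 277) = 229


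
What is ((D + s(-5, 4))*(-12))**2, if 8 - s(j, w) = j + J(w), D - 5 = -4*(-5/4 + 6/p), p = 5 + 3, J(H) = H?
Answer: 36864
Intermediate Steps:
p = 8
D = 7 (D = 5 - 4*(-5/4 + 6/8) = 5 - 4*(-5*1/4 + 6*(1/8)) = 5 - 4*(-5/4 + 3/4) = 5 - 4*(-1/2) = 5 + 2 = 7)
s(j, w) = 8 - j - w (s(j, w) = 8 - (j + w) = 8 + (-j - w) = 8 - j - w)
((D + s(-5, 4))*(-12))**2 = ((7 + (8 - 1*(-5) - 1*4))*(-12))**2 = ((7 + (8 + 5 - 4))*(-12))**2 = ((7 + 9)*(-12))**2 = (16*(-12))**2 = (-192)**2 = 36864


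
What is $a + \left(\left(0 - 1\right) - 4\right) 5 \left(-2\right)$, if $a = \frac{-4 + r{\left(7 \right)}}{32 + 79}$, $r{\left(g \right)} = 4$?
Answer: $50$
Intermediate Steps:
$a = 0$ ($a = \frac{-4 + 4}{32 + 79} = \frac{0}{111} = 0 \cdot \frac{1}{111} = 0$)
$a + \left(\left(0 - 1\right) - 4\right) 5 \left(-2\right) = 0 + \left(\left(0 - 1\right) - 4\right) 5 \left(-2\right) = 0 + \left(-1 - 4\right) 5 \left(-2\right) = 0 + \left(-5\right) 5 \left(-2\right) = 0 - -50 = 0 + 50 = 50$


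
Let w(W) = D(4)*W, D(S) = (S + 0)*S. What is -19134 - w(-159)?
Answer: -16590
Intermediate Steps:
D(S) = S² (D(S) = S*S = S²)
w(W) = 16*W (w(W) = 4²*W = 16*W)
-19134 - w(-159) = -19134 - 16*(-159) = -19134 - 1*(-2544) = -19134 + 2544 = -16590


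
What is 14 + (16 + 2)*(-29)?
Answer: -508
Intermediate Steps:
14 + (16 + 2)*(-29) = 14 + 18*(-29) = 14 - 522 = -508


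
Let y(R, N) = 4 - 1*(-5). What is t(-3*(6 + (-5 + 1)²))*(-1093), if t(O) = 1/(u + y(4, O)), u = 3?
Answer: -1093/12 ≈ -91.083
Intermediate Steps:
y(R, N) = 9 (y(R, N) = 4 + 5 = 9)
t(O) = 1/12 (t(O) = 1/(3 + 9) = 1/12)
t(-3*(6 + (-5 + 1)²))*(-1093) = (1/12)*(-1093) = -1093/12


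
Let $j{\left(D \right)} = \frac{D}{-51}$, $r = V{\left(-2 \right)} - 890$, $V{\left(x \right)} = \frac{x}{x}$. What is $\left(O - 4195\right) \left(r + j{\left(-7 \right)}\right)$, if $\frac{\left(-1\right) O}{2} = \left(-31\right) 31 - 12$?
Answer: $\frac{101951668}{51} \approx 1.9991 \cdot 10^{6}$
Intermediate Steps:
$V{\left(x \right)} = 1$
$O = 1946$ ($O = - 2 \left(\left(-31\right) 31 - 12\right) = - 2 \left(-961 - 12\right) = \left(-2\right) \left(-973\right) = 1946$)
$r = -889$ ($r = 1 - 890 = -889$)
$j{\left(D \right)} = - \frac{D}{51}$ ($j{\left(D \right)} = D \left(- \frac{1}{51}\right) = - \frac{D}{51}$)
$\left(O - 4195\right) \left(r + j{\left(-7 \right)}\right) = \left(1946 - 4195\right) \left(-889 - - \frac{7}{51}\right) = - 2249 \left(-889 + \frac{7}{51}\right) = \left(-2249\right) \left(- \frac{45332}{51}\right) = \frac{101951668}{51}$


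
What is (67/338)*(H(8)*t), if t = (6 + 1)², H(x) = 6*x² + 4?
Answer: 636902/169 ≈ 3768.7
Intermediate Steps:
H(x) = 4 + 6*x²
t = 49 (t = 7² = 49)
(67/338)*(H(8)*t) = (67/338)*((4 + 6*8²)*49) = (67*(1/338))*((4 + 6*64)*49) = 67*((4 + 384)*49)/338 = 67*(388*49)/338 = (67/338)*19012 = 636902/169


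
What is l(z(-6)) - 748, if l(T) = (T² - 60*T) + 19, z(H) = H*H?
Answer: -1593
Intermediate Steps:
z(H) = H²
l(T) = 19 + T² - 60*T
l(z(-6)) - 748 = (19 + ((-6)²)² - 60*(-6)²) - 748 = (19 + 36² - 60*36) - 748 = (19 + 1296 - 2160) - 748 = -845 - 748 = -1593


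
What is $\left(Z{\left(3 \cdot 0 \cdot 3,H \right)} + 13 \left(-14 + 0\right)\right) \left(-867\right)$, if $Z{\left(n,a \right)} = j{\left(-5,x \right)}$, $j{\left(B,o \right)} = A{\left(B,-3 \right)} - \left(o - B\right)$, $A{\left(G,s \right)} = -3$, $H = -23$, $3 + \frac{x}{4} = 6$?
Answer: $175134$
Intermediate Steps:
$x = 12$ ($x = -12 + 4 \cdot 6 = -12 + 24 = 12$)
$j{\left(B,o \right)} = -3 + B - o$ ($j{\left(B,o \right)} = -3 - \left(o - B\right) = -3 + \left(B - o\right) = -3 + B - o$)
$Z{\left(n,a \right)} = -20$ ($Z{\left(n,a \right)} = -3 - 5 - 12 = -20$)
$\left(Z{\left(3 \cdot 0 \cdot 3,H \right)} + 13 \left(-14 + 0\right)\right) \left(-867\right) = \left(-20 + 13 \left(-14 + 0\right)\right) \left(-867\right) = \left(-20 + 13 \left(-14\right)\right) \left(-867\right) = \left(-20 - 182\right) \left(-867\right) = \left(-202\right) \left(-867\right) = 175134$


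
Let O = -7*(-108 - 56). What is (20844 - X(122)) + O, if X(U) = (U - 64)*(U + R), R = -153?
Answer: 23790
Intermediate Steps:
X(U) = (-153 + U)*(-64 + U) (X(U) = (U - 64)*(U - 153) = (-64 + U)*(-153 + U) = (-153 + U)*(-64 + U))
O = 1148 (O = -7*(-164) = 1148)
(20844 - X(122)) + O = (20844 - (9792 + 122² - 217*122)) + 1148 = (20844 - (9792 + 14884 - 26474)) + 1148 = (20844 - 1*(-1798)) + 1148 = (20844 + 1798) + 1148 = 22642 + 1148 = 23790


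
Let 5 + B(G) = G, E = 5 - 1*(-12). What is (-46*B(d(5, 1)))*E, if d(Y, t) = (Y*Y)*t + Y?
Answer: -19550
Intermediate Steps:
E = 17 (E = 5 + 12 = 17)
d(Y, t) = Y + t*Y² (d(Y, t) = Y²*t + Y = t*Y² + Y = Y + t*Y²)
B(G) = -5 + G
(-46*B(d(5, 1)))*E = -46*(-5 + 5*(1 + 5*1))*17 = -46*(-5 + 5*(1 + 5))*17 = -46*(-5 + 5*6)*17 = -46*(-5 + 30)*17 = -46*25*17 = -1150*17 = -19550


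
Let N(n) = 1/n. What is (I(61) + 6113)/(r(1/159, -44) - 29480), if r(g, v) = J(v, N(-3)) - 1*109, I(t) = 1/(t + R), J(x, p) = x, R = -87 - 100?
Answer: -770237/3733758 ≈ -0.20629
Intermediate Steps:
R = -187
I(t) = 1/(-187 + t) (I(t) = 1/(t - 187) = 1/(-187 + t))
r(g, v) = -109 + v (r(g, v) = v - 1*109 = v - 109 = -109 + v)
(I(61) + 6113)/(r(1/159, -44) - 29480) = (1/(-187 + 61) + 6113)/((-109 - 44) - 29480) = (1/(-126) + 6113)/(-153 - 29480) = (-1/126 + 6113)/(-29633) = (770237/126)*(-1/29633) = -770237/3733758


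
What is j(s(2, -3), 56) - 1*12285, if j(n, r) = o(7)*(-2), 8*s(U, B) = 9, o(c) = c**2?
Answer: -12383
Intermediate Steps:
s(U, B) = 9/8 (s(U, B) = (1/8)*9 = 9/8)
j(n, r) = -98 (j(n, r) = 7**2*(-2) = 49*(-2) = -98)
j(s(2, -3), 56) - 1*12285 = -98 - 1*12285 = -98 - 12285 = -12383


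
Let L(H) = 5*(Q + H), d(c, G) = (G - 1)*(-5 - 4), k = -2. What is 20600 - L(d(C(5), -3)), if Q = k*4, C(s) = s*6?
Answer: 20460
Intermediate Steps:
C(s) = 6*s
d(c, G) = 9 - 9*G (d(c, G) = (-1 + G)*(-9) = 9 - 9*G)
Q = -8 (Q = -2*4 = -8)
L(H) = -40 + 5*H (L(H) = 5*(-8 + H) = -40 + 5*H)
20600 - L(d(C(5), -3)) = 20600 - (-40 + 5*(9 - 9*(-3))) = 20600 - (-40 + 5*(9 + 27)) = 20600 - (-40 + 5*36) = 20600 - (-40 + 180) = 20600 - 1*140 = 20600 - 140 = 20460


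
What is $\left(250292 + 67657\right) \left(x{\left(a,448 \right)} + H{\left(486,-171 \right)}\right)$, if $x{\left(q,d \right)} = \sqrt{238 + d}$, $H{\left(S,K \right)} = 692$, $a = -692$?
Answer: $220020708 + 2225643 \sqrt{14} \approx 2.2835 \cdot 10^{8}$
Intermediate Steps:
$\left(250292 + 67657\right) \left(x{\left(a,448 \right)} + H{\left(486,-171 \right)}\right) = \left(250292 + 67657\right) \left(\sqrt{238 + 448} + 692\right) = 317949 \left(\sqrt{686} + 692\right) = 317949 \left(7 \sqrt{14} + 692\right) = 317949 \left(692 + 7 \sqrt{14}\right) = 220020708 + 2225643 \sqrt{14}$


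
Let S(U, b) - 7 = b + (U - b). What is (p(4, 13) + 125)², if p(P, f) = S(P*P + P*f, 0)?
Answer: 40000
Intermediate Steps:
S(U, b) = 7 + U (S(U, b) = 7 + (b + (U - b)) = 7 + U)
p(P, f) = 7 + P² + P*f (p(P, f) = 7 + (P*P + P*f) = 7 + (P² + P*f) = 7 + P² + P*f)
(p(4, 13) + 125)² = ((7 + 4*(4 + 13)) + 125)² = ((7 + 4*17) + 125)² = ((7 + 68) + 125)² = (75 + 125)² = 200² = 40000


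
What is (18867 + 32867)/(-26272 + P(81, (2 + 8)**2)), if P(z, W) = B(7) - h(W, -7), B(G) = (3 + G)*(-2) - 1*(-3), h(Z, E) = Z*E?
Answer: -51734/25589 ≈ -2.0217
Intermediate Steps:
h(Z, E) = E*Z
B(G) = -3 - 2*G (B(G) = (-6 - 2*G) + 3 = -3 - 2*G)
P(z, W) = -17 + 7*W (P(z, W) = (-3 - 2*7) - (-7)*W = (-3 - 14) + 7*W = -17 + 7*W)
(18867 + 32867)/(-26272 + P(81, (2 + 8)**2)) = (18867 + 32867)/(-26272 + (-17 + 7*(2 + 8)**2)) = 51734/(-26272 + (-17 + 7*10**2)) = 51734/(-26272 + (-17 + 7*100)) = 51734/(-26272 + (-17 + 700)) = 51734/(-26272 + 683) = 51734/(-25589) = 51734*(-1/25589) = -51734/25589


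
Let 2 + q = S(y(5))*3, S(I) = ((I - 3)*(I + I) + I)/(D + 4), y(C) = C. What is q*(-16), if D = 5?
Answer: -304/3 ≈ -101.33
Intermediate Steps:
S(I) = I/9 + 2*I*(-3 + I)/9 (S(I) = ((I - 3)*(I + I) + I)/(5 + 4) = ((-3 + I)*(2*I) + I)/9 = (2*I*(-3 + I) + I)*(1/9) = (I + 2*I*(-3 + I))*(1/9) = I/9 + 2*I*(-3 + I)/9)
q = 19/3 (q = -2 + ((1/9)*5*(-5 + 2*5))*3 = -2 + ((1/9)*5*(-5 + 10))*3 = -2 + ((1/9)*5*5)*3 = -2 + (25/9)*3 = -2 + 25/3 = 19/3 ≈ 6.3333)
q*(-16) = (19/3)*(-16) = -304/3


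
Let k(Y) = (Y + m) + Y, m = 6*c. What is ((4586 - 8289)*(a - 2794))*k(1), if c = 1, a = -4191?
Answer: 206923640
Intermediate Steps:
m = 6 (m = 6*1 = 6)
k(Y) = 6 + 2*Y (k(Y) = (Y + 6) + Y = (6 + Y) + Y = 6 + 2*Y)
((4586 - 8289)*(a - 2794))*k(1) = ((4586 - 8289)*(-4191 - 2794))*(6 + 2*1) = (-3703*(-6985))*(6 + 2) = 25865455*8 = 206923640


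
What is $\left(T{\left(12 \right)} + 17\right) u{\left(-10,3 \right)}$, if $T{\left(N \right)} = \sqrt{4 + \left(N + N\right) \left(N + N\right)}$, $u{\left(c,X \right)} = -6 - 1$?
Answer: $-119 - 14 \sqrt{145} \approx -287.58$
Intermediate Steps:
$u{\left(c,X \right)} = -7$
$T{\left(N \right)} = \sqrt{4 + 4 N^{2}}$ ($T{\left(N \right)} = \sqrt{4 + 2 N 2 N} = \sqrt{4 + 4 N^{2}}$)
$\left(T{\left(12 \right)} + 17\right) u{\left(-10,3 \right)} = \left(2 \sqrt{1 + 12^{2}} + 17\right) \left(-7\right) = \left(2 \sqrt{1 + 144} + 17\right) \left(-7\right) = \left(2 \sqrt{145} + 17\right) \left(-7\right) = \left(17 + 2 \sqrt{145}\right) \left(-7\right) = -119 - 14 \sqrt{145}$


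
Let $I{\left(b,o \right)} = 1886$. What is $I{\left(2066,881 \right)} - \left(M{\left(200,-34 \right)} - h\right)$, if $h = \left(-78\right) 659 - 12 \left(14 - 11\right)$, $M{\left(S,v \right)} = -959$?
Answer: $-48593$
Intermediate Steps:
$h = -51438$ ($h = -51402 - 36 = -51438$)
$I{\left(2066,881 \right)} - \left(M{\left(200,-34 \right)} - h\right) = 1886 - \left(-959 - -51438\right) = 1886 - \left(-959 + 51438\right) = 1886 - 50479 = -48593$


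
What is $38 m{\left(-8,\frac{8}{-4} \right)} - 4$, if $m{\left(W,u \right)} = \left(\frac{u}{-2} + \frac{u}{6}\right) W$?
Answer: $- \frac{620}{3} \approx -206.67$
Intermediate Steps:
$m{\left(W,u \right)} = - \frac{W u}{3}$ ($m{\left(W,u \right)} = \left(u \left(- \frac{1}{2}\right) + u \frac{1}{6}\right) W = \left(- \frac{u}{2} + \frac{u}{6}\right) W = - \frac{u}{3} W = - \frac{W u}{3}$)
$38 m{\left(-8,\frac{8}{-4} \right)} - 4 = 38 \left(\left(- \frac{1}{3}\right) \left(-8\right) \frac{8}{-4}\right) - 4 = 38 \left(\left(- \frac{1}{3}\right) \left(-8\right) 8 \left(- \frac{1}{4}\right)\right) - 4 = 38 \left(\left(- \frac{1}{3}\right) \left(-8\right) \left(-2\right)\right) - 4 = 38 \left(- \frac{16}{3}\right) - 4 = - \frac{608}{3} - 4 = - \frac{620}{3}$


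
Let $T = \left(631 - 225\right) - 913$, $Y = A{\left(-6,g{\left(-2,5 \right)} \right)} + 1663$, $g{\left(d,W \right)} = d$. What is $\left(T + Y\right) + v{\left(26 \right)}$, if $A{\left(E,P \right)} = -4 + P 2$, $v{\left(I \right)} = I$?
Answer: $1174$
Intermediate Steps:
$A{\left(E,P \right)} = -4 + 2 P$
$Y = 1655$ ($Y = \left(-4 + 2 \left(-2\right)\right) + 1663 = \left(-4 - 4\right) + 1663 = -8 + 1663 = 1655$)
$T = -507$ ($T = 406 - 913 = -507$)
$\left(T + Y\right) + v{\left(26 \right)} = \left(-507 + 1655\right) + 26 = 1148 + 26 = 1174$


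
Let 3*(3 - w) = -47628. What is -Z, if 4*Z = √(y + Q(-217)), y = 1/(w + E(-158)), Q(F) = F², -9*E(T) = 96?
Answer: -√26678697081010/95210 ≈ -54.250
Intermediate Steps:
w = 15879 (w = 3 - ⅓*(-47628) = 3 + 15876 = 15879)
E(T) = -32/3 (E(T) = -⅑*96 = -32/3)
y = 3/47605 (y = 1/(15879 - 32/3) = 1/(47605/3) = 3/47605 ≈ 6.3019e-5)
Z = √26678697081010/95210 (Z = √(3/47605 + (-217)²)/4 = √(3/47605 + 47089)/4 = √(2241671848/47605)/4 = (2*√26678697081010/47605)/4 = √26678697081010/95210 ≈ 54.250)
-Z = -√26678697081010/95210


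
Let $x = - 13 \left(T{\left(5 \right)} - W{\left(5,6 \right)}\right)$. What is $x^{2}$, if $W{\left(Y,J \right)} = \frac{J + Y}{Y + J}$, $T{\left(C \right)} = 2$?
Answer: $169$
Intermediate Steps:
$W{\left(Y,J \right)} = 1$ ($W{\left(Y,J \right)} = \frac{J + Y}{J + Y} = 1$)
$x = -13$ ($x = - 13 \left(2 - 1\right) = \left(-13\right) 1 = -13$)
$x^{2} = \left(-13\right)^{2} = 169$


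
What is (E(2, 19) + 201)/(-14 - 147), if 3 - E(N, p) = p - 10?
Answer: -195/161 ≈ -1.2112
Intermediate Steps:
E(N, p) = 13 - p (E(N, p) = 3 - (p - 10) = 3 - (-10 + p) = 3 + (10 - p) = 13 - p)
(E(2, 19) + 201)/(-14 - 147) = ((13 - 1*19) + 201)/(-14 - 147) = ((13 - 19) + 201)/(-161) = (-6 + 201)*(-1/161) = 195*(-1/161) = -195/161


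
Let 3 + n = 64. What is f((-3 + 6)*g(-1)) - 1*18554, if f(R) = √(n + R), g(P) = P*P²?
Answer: -18554 + √58 ≈ -18546.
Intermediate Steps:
g(P) = P³
n = 61 (n = -3 + 64 = 61)
f(R) = √(61 + R)
f((-3 + 6)*g(-1)) - 1*18554 = √(61 + (-3 + 6)*(-1)³) - 1*18554 = √(61 + 3*(-1)) - 18554 = √(61 - 3) - 18554 = √58 - 18554 = -18554 + √58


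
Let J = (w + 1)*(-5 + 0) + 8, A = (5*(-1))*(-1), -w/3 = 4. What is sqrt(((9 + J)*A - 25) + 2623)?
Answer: sqrt(2958) ≈ 54.388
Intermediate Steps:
w = -12 (w = -3*4 = -12)
A = 5 (A = -5*(-1) = 5)
J = 63 (J = (-12 + 1)*(-5 + 0) + 8 = -11*(-5) + 8 = 55 + 8 = 63)
sqrt(((9 + J)*A - 25) + 2623) = sqrt(((9 + 63)*5 - 25) + 2623) = sqrt((72*5 - 25) + 2623) = sqrt((360 - 25) + 2623) = sqrt(335 + 2623) = sqrt(2958)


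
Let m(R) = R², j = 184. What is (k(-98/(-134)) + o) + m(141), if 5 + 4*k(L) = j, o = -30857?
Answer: -43725/4 ≈ -10931.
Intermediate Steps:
k(L) = 179/4 (k(L) = -5/4 + (¼)*184 = -5/4 + 46 = 179/4)
(k(-98/(-134)) + o) + m(141) = (179/4 - 30857) + 141² = -123249/4 + 19881 = -43725/4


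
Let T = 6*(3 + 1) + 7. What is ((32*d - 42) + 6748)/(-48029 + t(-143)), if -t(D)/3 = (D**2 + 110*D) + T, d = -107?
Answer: -3282/62279 ≈ -0.052698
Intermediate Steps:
T = 31 (T = 6*4 + 7 = 24 + 7 = 31)
t(D) = -93 - 330*D - 3*D**2 (t(D) = -3*((D**2 + 110*D) + 31) = -3*(31 + D**2 + 110*D) = -93 - 330*D - 3*D**2)
((32*d - 42) + 6748)/(-48029 + t(-143)) = ((32*(-107) - 42) + 6748)/(-48029 + (-93 - 330*(-143) - 3*(-143)**2)) = ((-3424 - 42) + 6748)/(-48029 + (-93 + 47190 - 3*20449)) = (-3466 + 6748)/(-48029 + (-93 + 47190 - 61347)) = 3282/(-48029 - 14250) = 3282/(-62279) = 3282*(-1/62279) = -3282/62279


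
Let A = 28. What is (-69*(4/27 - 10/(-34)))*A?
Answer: -130732/153 ≈ -854.46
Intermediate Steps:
(-69*(4/27 - 10/(-34)))*A = -69*(4/27 - 10/(-34))*28 = -69*(4*(1/27) - 10*(-1/34))*28 = -69*(4/27 + 5/17)*28 = -69*203/459*28 = -4669/153*28 = -130732/153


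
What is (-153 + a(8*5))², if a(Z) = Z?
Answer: 12769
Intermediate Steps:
(-153 + a(8*5))² = (-153 + 8*5)² = (-153 + 40)² = (-113)² = 12769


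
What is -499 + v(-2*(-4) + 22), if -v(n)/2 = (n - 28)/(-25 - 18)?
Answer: -21453/43 ≈ -498.91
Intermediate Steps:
v(n) = -56/43 + 2*n/43 (v(n) = -2*(n - 28)/(-25 - 18) = -2*(-28 + n)/(-43) = -2*(-28 + n)*(-1)/43 = -2*(28/43 - n/43) = -56/43 + 2*n/43)
-499 + v(-2*(-4) + 22) = -499 + (-56/43 + 2*(-2*(-4) + 22)/43) = -499 + (-56/43 + 2*(8 + 22)/43) = -499 + (-56/43 + (2/43)*30) = -499 + (-56/43 + 60/43) = -499 + 4/43 = -21453/43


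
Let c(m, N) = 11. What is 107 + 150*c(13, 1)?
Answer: 1757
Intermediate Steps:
107 + 150*c(13, 1) = 107 + 150*11 = 107 + 1650 = 1757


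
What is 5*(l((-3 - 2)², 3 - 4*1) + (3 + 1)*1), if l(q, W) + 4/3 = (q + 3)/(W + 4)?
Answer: 60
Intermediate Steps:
l(q, W) = -4/3 + (3 + q)/(4 + W) (l(q, W) = -4/3 + (q + 3)/(W + 4) = -4/3 + (3 + q)/(4 + W))
5*(l((-3 - 2)², 3 - 4*1) + (3 + 1)*1) = 5*((-7 - 4*(3 - 4*1) + 3*(-3 - 2)²)/(3*(4 + (3 - 4*1))) + (3 + 1)*1) = 5*((-7 - 4*(3 - 4) + 3*(-5)²)/(3*(4 + (3 - 4))) + 4*1) = 5*((-7 - 4*(-1) + 3*25)/(3*(4 - 1)) + 4) = 5*((⅓)*(-7 + 4 + 75)/3 + 4) = 5*((⅓)*(⅓)*72 + 4) = 5*(8 + 4) = 5*12 = 60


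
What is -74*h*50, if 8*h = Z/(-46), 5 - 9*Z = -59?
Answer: 14800/207 ≈ 71.498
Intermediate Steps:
Z = 64/9 (Z = 5/9 - ⅑*(-59) = 5/9 + 59/9 = 64/9 ≈ 7.1111)
h = -4/207 (h = ((64/9)/(-46))/8 = ((64/9)*(-1/46))/8 = (⅛)*(-32/207) = -4/207 ≈ -0.019324)
-74*h*50 = -74*(-4/207)*50 = (296/207)*50 = 14800/207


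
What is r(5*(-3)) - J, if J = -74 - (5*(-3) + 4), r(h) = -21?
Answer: 42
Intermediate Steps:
J = -63 (J = -74 - (-15 + 4) = -74 - 1*(-11) = -74 + 11 = -63)
r(5*(-3)) - J = -21 - 1*(-63) = -21 + 63 = 42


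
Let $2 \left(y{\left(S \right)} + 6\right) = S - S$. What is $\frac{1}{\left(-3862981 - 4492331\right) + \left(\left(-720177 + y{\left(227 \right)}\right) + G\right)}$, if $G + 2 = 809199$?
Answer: $- \frac{1}{8266298} \approx -1.2097 \cdot 10^{-7}$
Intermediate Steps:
$y{\left(S \right)} = -6$ ($y{\left(S \right)} = -6 + \frac{S - S}{2} = -6 + \frac{1}{2} \cdot 0 = -6 + 0 = -6$)
$G = 809197$ ($G = -2 + 809199 = 809197$)
$\frac{1}{\left(-3862981 - 4492331\right) + \left(\left(-720177 + y{\left(227 \right)}\right) + G\right)} = \frac{1}{\left(-3862981 - 4492331\right) + \left(\left(-720177 - 6\right) + 809197\right)} = \frac{1}{-8355312 + \left(-720183 + 809197\right)} = \frac{1}{-8355312 + 89014} = \frac{1}{-8266298} = - \frac{1}{8266298}$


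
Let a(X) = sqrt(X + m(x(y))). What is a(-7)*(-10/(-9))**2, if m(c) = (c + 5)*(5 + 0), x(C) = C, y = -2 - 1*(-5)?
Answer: 100*sqrt(33)/81 ≈ 7.0921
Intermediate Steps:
y = 3 (y = -2 + 5 = 3)
m(c) = 25 + 5*c (m(c) = (5 + c)*5 = 25 + 5*c)
a(X) = sqrt(40 + X) (a(X) = sqrt(X + (25 + 5*3)) = sqrt(X + (25 + 15)) = sqrt(X + 40) = sqrt(40 + X))
a(-7)*(-10/(-9))**2 = sqrt(40 - 7)*(-10/(-9))**2 = sqrt(33)*(-10*(-1/9))**2 = sqrt(33)*(10/9)**2 = sqrt(33)*(100/81) = 100*sqrt(33)/81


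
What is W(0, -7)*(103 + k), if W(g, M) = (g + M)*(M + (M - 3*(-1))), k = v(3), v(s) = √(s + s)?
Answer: 7931 + 77*√6 ≈ 8119.6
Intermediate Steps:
v(s) = √2*√s (v(s) = √(2*s) = √2*√s)
k = √6 (k = √2*√3 = √6 ≈ 2.4495)
W(g, M) = (3 + 2*M)*(M + g) (W(g, M) = (M + g)*(M + (M + 3)) = (M + g)*(M + (3 + M)) = (M + g)*(3 + 2*M) = (3 + 2*M)*(M + g))
W(0, -7)*(103 + k) = (2*(-7)² + 3*(-7) + 3*0 + 2*(-7)*0)*(103 + √6) = (2*49 - 21 + 0 + 0)*(103 + √6) = (98 - 21 + 0 + 0)*(103 + √6) = 77*(103 + √6) = 7931 + 77*√6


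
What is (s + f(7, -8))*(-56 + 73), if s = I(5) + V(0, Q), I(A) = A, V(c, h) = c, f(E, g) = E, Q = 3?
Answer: 204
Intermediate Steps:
s = 5 (s = 5 + 0 = 5)
(s + f(7, -8))*(-56 + 73) = (5 + 7)*(-56 + 73) = 12*17 = 204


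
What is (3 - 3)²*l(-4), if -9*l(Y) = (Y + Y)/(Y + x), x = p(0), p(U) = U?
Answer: 0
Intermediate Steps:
x = 0
l(Y) = -2/9 (l(Y) = -(Y + Y)/(9*(Y + 0)) = -2*Y/(9*Y) = -⅑*2 = -2/9)
(3 - 3)²*l(-4) = (3 - 3)²*(-2/9) = 0²*(-2/9) = 0*(-2/9) = 0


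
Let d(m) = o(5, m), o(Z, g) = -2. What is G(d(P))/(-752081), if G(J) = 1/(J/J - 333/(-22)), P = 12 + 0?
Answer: -2/24271705 ≈ -8.2400e-8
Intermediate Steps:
P = 12
d(m) = -2
G(J) = 22/355 (G(J) = 1/(1 - 333*(-1/22)) = 1/(1 + 333/22) = 1/(355/22) = 22/355)
G(d(P))/(-752081) = (22/355)/(-752081) = (22/355)*(-1/752081) = -2/24271705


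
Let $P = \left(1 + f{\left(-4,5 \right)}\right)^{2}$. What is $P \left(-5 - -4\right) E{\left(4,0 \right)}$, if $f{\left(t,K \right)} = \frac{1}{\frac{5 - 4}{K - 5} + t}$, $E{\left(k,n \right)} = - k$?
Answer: $4$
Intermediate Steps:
$f{\left(t,K \right)} = \frac{1}{t + \frac{1}{-5 + K}}$ ($f{\left(t,K \right)} = \frac{1}{1 \frac{1}{-5 + K} + t} = \frac{1}{\frac{1}{-5 + K} + t} = \frac{1}{t + \frac{1}{-5 + K}}$)
$P = 1$ ($P = \left(1 + \frac{-5 + 5}{1 - -20 + 5 \left(-4\right)}\right)^{2} = \left(1 + \frac{1}{1 + 20 - 20} \cdot 0\right)^{2} = \left(1 + 1^{-1} \cdot 0\right)^{2} = \left(1 + 1 \cdot 0\right)^{2} = \left(1 + 0\right)^{2} = 1^{2} = 1$)
$P \left(-5 - -4\right) E{\left(4,0 \right)} = 1 \left(-5 - -4\right) \left(\left(-1\right) 4\right) = 1 \left(-5 + 4\right) \left(-4\right) = 1 \left(-1\right) \left(-4\right) = \left(-1\right) \left(-4\right) = 4$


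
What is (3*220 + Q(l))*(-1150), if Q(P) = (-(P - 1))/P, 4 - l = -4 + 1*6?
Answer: -758425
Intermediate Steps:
l = 2 (l = 4 - (-4 + 1*6) = 4 - (-4 + 6) = 4 - 1*2 = 4 - 2 = 2)
Q(P) = (1 - P)/P (Q(P) = (-(-1 + P))/P = (1 - P)/P)
(3*220 + Q(l))*(-1150) = (3*220 + (1 - 1*2)/2)*(-1150) = (660 + (1 - 2)/2)*(-1150) = (660 + (1/2)*(-1))*(-1150) = (660 - 1/2)*(-1150) = (1319/2)*(-1150) = -758425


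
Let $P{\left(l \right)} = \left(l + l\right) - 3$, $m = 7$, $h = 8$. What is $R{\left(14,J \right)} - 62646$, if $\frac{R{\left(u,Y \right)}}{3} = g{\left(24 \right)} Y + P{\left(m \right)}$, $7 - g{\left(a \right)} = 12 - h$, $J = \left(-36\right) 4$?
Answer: $-63909$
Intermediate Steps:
$J = -144$
$P{\left(l \right)} = -3 + 2 l$ ($P{\left(l \right)} = 2 l - 3 = -3 + 2 l$)
$g{\left(a \right)} = 3$ ($g{\left(a \right)} = 7 - \left(12 - 8\right) = 7 - 4 = 3$)
$R{\left(u,Y \right)} = 33 + 9 Y$ ($R{\left(u,Y \right)} = 3 \left(3 Y + \left(-3 + 2 \cdot 7\right)\right) = 3 \left(3 Y + \left(-3 + 14\right)\right) = 3 \left(3 Y + 11\right) = 3 \left(11 + 3 Y\right) = 33 + 9 Y$)
$R{\left(14,J \right)} - 62646 = \left(33 + 9 \left(-144\right)\right) - 62646 = \left(33 - 1296\right) - 62646 = -1263 - 62646 = -63909$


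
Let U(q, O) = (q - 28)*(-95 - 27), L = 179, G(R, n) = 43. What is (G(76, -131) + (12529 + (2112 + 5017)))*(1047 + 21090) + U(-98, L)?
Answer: 436136409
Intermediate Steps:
U(q, O) = 3416 - 122*q (U(q, O) = (-28 + q)*(-122) = 3416 - 122*q)
(G(76, -131) + (12529 + (2112 + 5017)))*(1047 + 21090) + U(-98, L) = (43 + (12529 + (2112 + 5017)))*(1047 + 21090) + (3416 - 122*(-98)) = (43 + (12529 + 7129))*22137 + (3416 + 11956) = (43 + 19658)*22137 + 15372 = 19701*22137 + 15372 = 436121037 + 15372 = 436136409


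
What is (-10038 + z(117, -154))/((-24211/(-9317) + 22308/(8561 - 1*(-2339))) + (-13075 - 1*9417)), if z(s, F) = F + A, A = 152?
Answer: 2896634125/6487812682 ≈ 0.44647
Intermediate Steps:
z(s, F) = 152 + F (z(s, F) = F + 152 = 152 + F)
(-10038 + z(117, -154))/((-24211/(-9317) + 22308/(8561 - 1*(-2339))) + (-13075 - 1*9417)) = (-10038 + (152 - 154))/((-24211/(-9317) + 22308/(8561 - 1*(-2339))) + (-13075 - 1*9417)) = (-10038 - 2)/((-24211*(-1/9317) + 22308/(8561 + 2339)) + (-13075 - 9417)) = -10040/((2201/847 + 22308/10900) - 22492) = -10040/((2201/847 + 22308*(1/10900)) - 22492) = -10040/((2201/847 + 5577/2725) - 22492) = -10040/(10721444/2308075 - 22492) = -10040/(-51902501456/2308075) = -10040*(-2308075/51902501456) = 2896634125/6487812682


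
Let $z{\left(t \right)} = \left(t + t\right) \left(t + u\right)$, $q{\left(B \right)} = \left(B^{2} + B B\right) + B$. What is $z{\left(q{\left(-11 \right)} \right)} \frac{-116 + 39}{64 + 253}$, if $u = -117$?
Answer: $- \frac{4055436}{317} \approx -12793.0$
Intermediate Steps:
$q{\left(B \right)} = B + 2 B^{2}$ ($q{\left(B \right)} = \left(B^{2} + B^{2}\right) + B = 2 B^{2} + B = B + 2 B^{2}$)
$z{\left(t \right)} = 2 t \left(-117 + t\right)$ ($z{\left(t \right)} = \left(t + t\right) \left(t - 117\right) = 2 t \left(-117 + t\right)$)
$z{\left(q{\left(-11 \right)} \right)} \frac{-116 + 39}{64 + 253} = 2 \left(- 11 \left(1 + 2 \left(-11\right)\right)\right) \left(-117 - 11 \left(1 + 2 \left(-11\right)\right)\right) \frac{-116 + 39}{64 + 253} = 2 \left(- 11 \left(1 - 22\right)\right) \left(-117 - 11 \left(1 - 22\right)\right) \left(- \frac{77}{317}\right) = 2 \left(\left(-11\right) \left(-21\right)\right) \left(-117 - -231\right) \left(\left(-77\right) \frac{1}{317}\right) = 2 \cdot 231 \left(-117 + 231\right) \left(- \frac{77}{317}\right) = 2 \cdot 231 \cdot 114 \left(- \frac{77}{317}\right) = 52668 \left(- \frac{77}{317}\right) = - \frac{4055436}{317}$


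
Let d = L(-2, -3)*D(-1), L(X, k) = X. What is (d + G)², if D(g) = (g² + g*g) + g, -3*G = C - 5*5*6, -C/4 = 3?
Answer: 2704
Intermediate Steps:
C = -12 (C = -4*3 = -12)
G = 54 (G = -(-12 - 5*5*6)/3 = -(-12 - 25*6)/3 = -(-12 - 150)/3 = -⅓*(-162) = 54)
D(g) = g + 2*g² (D(g) = (g² + g²) + g = 2*g² + g = g + 2*g²)
d = -2 (d = -(-2)*(1 + 2*(-1)) = -(-2)*(1 - 2) = -(-2)*(-1) = -2*1 = -2)
(d + G)² = (-2 + 54)² = 52² = 2704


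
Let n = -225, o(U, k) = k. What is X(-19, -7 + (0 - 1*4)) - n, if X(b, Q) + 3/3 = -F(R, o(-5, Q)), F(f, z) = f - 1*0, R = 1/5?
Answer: 1119/5 ≈ 223.80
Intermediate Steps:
R = 1/5 ≈ 0.20000
F(f, z) = f (F(f, z) = f + 0 = f)
X(b, Q) = -6/5 (X(b, Q) = -1 - 1*1/5 = -1 - 1/5 = -6/5)
X(-19, -7 + (0 - 1*4)) - n = -6/5 - 1*(-225) = -6/5 + 225 = 1119/5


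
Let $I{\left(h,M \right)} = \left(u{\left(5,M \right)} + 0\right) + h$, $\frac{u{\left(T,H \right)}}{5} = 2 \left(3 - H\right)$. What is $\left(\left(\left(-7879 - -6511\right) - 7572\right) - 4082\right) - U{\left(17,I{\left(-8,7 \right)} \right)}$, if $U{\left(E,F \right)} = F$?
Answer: $-12974$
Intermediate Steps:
$u{\left(T,H \right)} = 30 - 10 H$ ($u{\left(T,H \right)} = 5 \cdot 2 \left(3 - H\right) = 5 \left(6 - 2 H\right) = 30 - 10 H$)
$I{\left(h,M \right)} = 30 + h - 10 M$ ($I{\left(h,M \right)} = \left(\left(30 - 10 M\right) + 0\right) + h = \left(30 - 10 M\right) + h = 30 + h - 10 M$)
$\left(\left(\left(-7879 - -6511\right) - 7572\right) - 4082\right) - U{\left(17,I{\left(-8,7 \right)} \right)} = \left(\left(\left(-7879 - -6511\right) - 7572\right) - 4082\right) - \left(30 - 8 - 70\right) = \left(\left(\left(-7879 + 6511\right) - 7572\right) - 4082\right) - \left(30 - 8 - 70\right) = \left(\left(-1368 - 7572\right) - 4082\right) - -48 = \left(-8940 - 4082\right) + 48 = -13022 + 48 = -12974$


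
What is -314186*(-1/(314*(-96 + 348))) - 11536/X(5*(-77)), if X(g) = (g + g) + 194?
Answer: 237368/9891 ≈ 23.998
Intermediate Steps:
X(g) = 194 + 2*g (X(g) = 2*g + 194 = 194 + 2*g)
-314186*(-1/(314*(-96 + 348))) - 11536/X(5*(-77)) = -314186*(-1/(314*(-96 + 348))) - 11536/(194 + 2*(5*(-77))) = -314186/(252*(-314)) - 11536/(194 + 2*(-385)) = -314186/(-79128) - 11536/(194 - 770) = -314186*(-1/79128) - 11536/(-576) = 157093/39564 - 11536*(-1/576) = 157093/39564 + 721/36 = 237368/9891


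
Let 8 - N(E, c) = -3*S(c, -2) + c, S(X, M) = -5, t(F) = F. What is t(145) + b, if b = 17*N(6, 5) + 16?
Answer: -43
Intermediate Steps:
N(E, c) = -7 - c (N(E, c) = 8 - (-3*(-5) + c) = 8 - (15 + c) = 8 + (-15 - c) = -7 - c)
b = -188 (b = 17*(-7 - 1*5) + 16 = 17*(-7 - 5) + 16 = 17*(-12) + 16 = -204 + 16 = -188)
t(145) + b = 145 - 188 = -43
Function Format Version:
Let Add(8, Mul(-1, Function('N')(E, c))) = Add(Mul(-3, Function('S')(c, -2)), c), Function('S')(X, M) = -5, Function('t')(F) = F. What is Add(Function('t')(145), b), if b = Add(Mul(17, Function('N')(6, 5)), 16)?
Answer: -43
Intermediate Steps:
Function('N')(E, c) = Add(-7, Mul(-1, c)) (Function('N')(E, c) = Add(8, Mul(-1, Add(Mul(-3, -5), c))) = Add(8, Mul(-1, Add(15, c))) = Add(8, Add(-15, Mul(-1, c))) = Add(-7, Mul(-1, c)))
b = -188 (b = Add(Mul(17, Add(-7, Mul(-1, 5))), 16) = Add(Mul(17, Add(-7, -5)), 16) = Add(Mul(17, -12), 16) = Add(-204, 16) = -188)
Add(Function('t')(145), b) = Add(145, -188) = -43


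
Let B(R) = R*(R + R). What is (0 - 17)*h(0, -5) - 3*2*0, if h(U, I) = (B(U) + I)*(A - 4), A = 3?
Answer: -85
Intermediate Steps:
B(R) = 2*R² (B(R) = R*(2*R) = 2*R²)
h(U, I) = -I - 2*U² (h(U, I) = (2*U² + I)*(3 - 4) = (I + 2*U²)*(-1) = -I - 2*U²)
(0 - 17)*h(0, -5) - 3*2*0 = (0 - 17)*(-1*(-5) - 2*0²) - 3*2*0 = -17*(5 - 2*0) - 6*0 = -17*(5 + 0) + 0 = -17*5 + 0 = -85 + 0 = -85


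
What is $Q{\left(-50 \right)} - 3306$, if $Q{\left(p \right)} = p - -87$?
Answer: $-3269$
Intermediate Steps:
$Q{\left(p \right)} = 87 + p$ ($Q{\left(p \right)} = p + 87 = 87 + p$)
$Q{\left(-50 \right)} - 3306 = \left(87 - 50\right) - 3306 = 37 - 3306 = -3269$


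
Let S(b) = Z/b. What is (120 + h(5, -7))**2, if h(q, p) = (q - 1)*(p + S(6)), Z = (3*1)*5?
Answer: 10404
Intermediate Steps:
Z = 15 (Z = 3*5 = 15)
S(b) = 15/b
h(q, p) = (-1 + q)*(5/2 + p) (h(q, p) = (q - 1)*(p + 15/6) = (-1 + q)*(p + 15*(1/6)) = (-1 + q)*(p + 5/2) = (-1 + q)*(5/2 + p))
(120 + h(5, -7))**2 = (120 + (-5/2 - 1*(-7) + (5/2)*5 - 7*5))**2 = (120 + (-5/2 + 7 + 25/2 - 35))**2 = (120 - 18)**2 = 102**2 = 10404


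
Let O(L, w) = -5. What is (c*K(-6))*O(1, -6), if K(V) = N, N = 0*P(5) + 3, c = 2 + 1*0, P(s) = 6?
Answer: -30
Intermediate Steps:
c = 2 (c = 2 + 0 = 2)
N = 3 (N = 0*6 + 3 = 0 + 3 = 3)
K(V) = 3
(c*K(-6))*O(1, -6) = (2*3)*(-5) = 6*(-5) = -30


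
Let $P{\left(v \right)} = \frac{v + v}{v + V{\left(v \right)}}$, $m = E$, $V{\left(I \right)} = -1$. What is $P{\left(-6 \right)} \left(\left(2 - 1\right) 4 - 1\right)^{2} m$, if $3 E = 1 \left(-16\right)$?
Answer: $- \frac{576}{7} \approx -82.286$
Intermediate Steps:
$E = - \frac{16}{3}$ ($E = \frac{1 \left(-16\right)}{3} = \frac{1}{3} \left(-16\right) = - \frac{16}{3} \approx -5.3333$)
$m = - \frac{16}{3} \approx -5.3333$
$P{\left(v \right)} = \frac{2 v}{-1 + v}$ ($P{\left(v \right)} = \frac{v + v}{v - 1} = \frac{2 v}{-1 + v}$)
$P{\left(-6 \right)} \left(\left(2 - 1\right) 4 - 1\right)^{2} m = 2 \left(-6\right) \frac{1}{-1 - 6} \left(\left(2 - 1\right) 4 - 1\right)^{2} \left(- \frac{16}{3}\right) = 2 \left(-6\right) \frac{1}{-7} \left(\left(2 - 1\right) 4 - 1\right)^{2} \left(- \frac{16}{3}\right) = 2 \left(-6\right) \left(- \frac{1}{7}\right) \left(1 \cdot 4 - 1\right)^{2} \left(- \frac{16}{3}\right) = \frac{12 \left(4 - 1\right)^{2}}{7} \left(- \frac{16}{3}\right) = \frac{12 \cdot 3^{2}}{7} \left(- \frac{16}{3}\right) = \frac{12}{7} \cdot 9 \left(- \frac{16}{3}\right) = \frac{108}{7} \left(- \frac{16}{3}\right) = - \frac{576}{7}$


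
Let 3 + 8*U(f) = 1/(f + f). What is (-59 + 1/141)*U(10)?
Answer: 245381/11280 ≈ 21.754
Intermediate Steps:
U(f) = -3/8 + 1/(16*f) (U(f) = -3/8 + 1/(8*(f + f)) = -3/8 + 1/(8*((2*f))) = -3/8 + (1/(2*f))/8 = -3/8 + 1/(16*f))
(-59 + 1/141)*U(10) = (-59 + 1/141)*((1/16)*(1 - 6*10)/10) = (-59 + 1/141)*((1/16)*(⅒)*(1 - 60)) = -4159*(-59)/(1128*10) = -8318/141*(-59/160) = 245381/11280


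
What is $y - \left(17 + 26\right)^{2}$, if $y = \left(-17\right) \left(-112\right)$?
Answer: $55$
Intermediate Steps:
$y = 1904$
$y - \left(17 + 26\right)^{2} = 1904 - \left(17 + 26\right)^{2} = 1904 - 43^{2} = 1904 - 1849 = 55$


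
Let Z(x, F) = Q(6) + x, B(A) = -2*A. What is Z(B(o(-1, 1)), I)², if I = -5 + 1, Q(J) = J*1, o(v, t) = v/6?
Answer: 361/9 ≈ 40.111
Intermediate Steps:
o(v, t) = v/6 (o(v, t) = v*(⅙) = v/6)
Q(J) = J
I = -4
Z(x, F) = 6 + x
Z(B(o(-1, 1)), I)² = (6 - (-1)/3)² = (6 - 2*(-⅙))² = (6 + ⅓)² = (19/3)² = 361/9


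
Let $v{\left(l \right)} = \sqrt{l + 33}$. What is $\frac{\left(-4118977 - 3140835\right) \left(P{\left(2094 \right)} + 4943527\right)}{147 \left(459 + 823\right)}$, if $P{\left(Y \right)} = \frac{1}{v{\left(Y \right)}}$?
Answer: $- \frac{2563505474066}{13461} - \frac{518558 \sqrt{2127}}{28631547} \approx -1.9044 \cdot 10^{8}$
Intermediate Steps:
$v{\left(l \right)} = \sqrt{33 + l}$
$P{\left(Y \right)} = \frac{1}{\sqrt{33 + Y}}$
$\frac{\left(-4118977 - 3140835\right) \left(P{\left(2094 \right)} + 4943527\right)}{147 \left(459 + 823\right)} = \frac{\left(-4118977 - 3140835\right) \left(\frac{1}{\sqrt{33 + 2094}} + 4943527\right)}{147 \left(459 + 823\right)} = \frac{\left(-7259812\right) \left(\frac{1}{\sqrt{2127}} + 4943527\right)}{147 \cdot 1282} = \frac{\left(-7259812\right) \left(\frac{\sqrt{2127}}{2127} + 4943527\right)}{188454} = - 7259812 \left(4943527 + \frac{\sqrt{2127}}{2127}\right) \frac{1}{188454} = \left(-35889076636924 - \frac{7259812 \sqrt{2127}}{2127}\right) \frac{1}{188454} = - \frac{2563505474066}{13461} - \frac{518558 \sqrt{2127}}{28631547}$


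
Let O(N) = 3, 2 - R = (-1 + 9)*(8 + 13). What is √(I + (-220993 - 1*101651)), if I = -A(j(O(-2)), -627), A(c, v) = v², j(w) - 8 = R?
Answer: I*√715773 ≈ 846.03*I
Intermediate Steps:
R = -166 (R = 2 - (-1 + 9)*(8 + 13) = 2 - 8*21 = 2 - 1*168 = 2 - 168 = -166)
j(w) = -158 (j(w) = 8 - 166 = -158)
I = -393129 (I = -1*(-627)² = -1*393129 = -393129)
√(I + (-220993 - 1*101651)) = √(-393129 + (-220993 - 1*101651)) = √(-393129 + (-220993 - 101651)) = √(-393129 - 322644) = √(-715773) = I*√715773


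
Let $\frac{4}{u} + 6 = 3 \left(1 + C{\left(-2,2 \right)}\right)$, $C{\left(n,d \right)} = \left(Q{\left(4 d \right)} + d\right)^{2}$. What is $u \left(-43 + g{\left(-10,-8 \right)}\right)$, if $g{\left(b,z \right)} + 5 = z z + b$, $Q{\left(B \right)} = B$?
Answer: $\frac{8}{99} \approx 0.080808$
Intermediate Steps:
$g{\left(b,z \right)} = -5 + b + z^{2}$ ($g{\left(b,z \right)} = -5 + \left(z z + b\right) = -5 + \left(z^{2} + b\right) = -5 + \left(b + z^{2}\right) = -5 + b + z^{2}$)
$C{\left(n,d \right)} = 25 d^{2}$ ($C{\left(n,d \right)} = \left(4 d + d\right)^{2} = \left(5 d\right)^{2} = 25 d^{2}$)
$u = \frac{4}{297}$ ($u = \frac{4}{-6 + 3 \left(1 + 25 \cdot 2^{2}\right)} = \frac{4}{-6 + 3 \left(1 + 25 \cdot 4\right)} = \frac{4}{-6 + 3 \left(1 + 100\right)} = \frac{4}{-6 + 3 \cdot 101} = \frac{4}{-6 + 303} = \frac{4}{297} \approx 0.013468$)
$u \left(-43 + g{\left(-10,-8 \right)}\right) = \frac{4 \left(-43 - \left(15 - 64\right)\right)}{297} = \frac{4 \left(-43 - -49\right)}{297} = \frac{4 \left(-43 + 49\right)}{297} = \frac{4}{297} \cdot 6 = \frac{8}{99}$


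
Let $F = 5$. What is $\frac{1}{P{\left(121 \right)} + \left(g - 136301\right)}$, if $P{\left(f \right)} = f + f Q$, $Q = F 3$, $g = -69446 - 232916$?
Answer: $- \frac{1}{436727} \approx -2.2898 \cdot 10^{-6}$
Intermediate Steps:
$g = -302362$
$Q = 15$ ($Q = 5 \cdot 3 = 15$)
$P{\left(f \right)} = 16 f$ ($P{\left(f \right)} = f + f 15 = f + 15 f = 16 f$)
$\frac{1}{P{\left(121 \right)} + \left(g - 136301\right)} = \frac{1}{16 \cdot 121 - 438663} = \frac{1}{1936 - 438663} = \frac{1}{-436727} = - \frac{1}{436727}$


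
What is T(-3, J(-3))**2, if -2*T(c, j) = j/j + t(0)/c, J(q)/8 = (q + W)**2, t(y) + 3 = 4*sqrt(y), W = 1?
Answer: 1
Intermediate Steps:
t(y) = -3 + 4*sqrt(y)
J(q) = 8*(1 + q)**2 (J(q) = 8*(q + 1)**2 = 8*(1 + q)**2)
T(c, j) = -1/2 + 3/(2*c) (T(c, j) = -(j/j + (-3 + 4*sqrt(0))/c)/2 = -(1 + (-3 + 4*0)/c)/2 = -(1 + (-3 + 0)/c)/2 = -(1 - 3/c)/2 = -1/2 + 3/(2*c))
T(-3, J(-3))**2 = ((1/2)*(3 - 1*(-3))/(-3))**2 = ((1/2)*(-1/3)*(3 + 3))**2 = ((1/2)*(-1/3)*6)**2 = (-1)**2 = 1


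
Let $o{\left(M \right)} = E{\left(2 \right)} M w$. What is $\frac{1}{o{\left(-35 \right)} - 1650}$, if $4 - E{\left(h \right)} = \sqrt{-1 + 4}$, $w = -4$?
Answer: $- \frac{109}{112930} + \frac{7 \sqrt{3}}{56465} \approx -0.00075048$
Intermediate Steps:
$E{\left(h \right)} = 4 - \sqrt{3}$ ($E{\left(h \right)} = 4 - \sqrt{-1 + 4} = 4 - \sqrt{3}$)
$o{\left(M \right)} = - 4 M \left(4 - \sqrt{3}\right)$ ($o{\left(M \right)} = \left(4 - \sqrt{3}\right) M \left(-4\right) = M \left(4 - \sqrt{3}\right) \left(-4\right) = - 4 M \left(4 - \sqrt{3}\right)$)
$\frac{1}{o{\left(-35 \right)} - 1650} = \frac{1}{4 \left(-35\right) \left(-4 + \sqrt{3}\right) - 1650} = \frac{1}{\left(560 - 140 \sqrt{3}\right) - 1650} = \frac{1}{-1090 - 140 \sqrt{3}}$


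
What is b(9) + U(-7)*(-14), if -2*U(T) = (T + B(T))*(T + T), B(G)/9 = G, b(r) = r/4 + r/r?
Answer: 27453/4 ≈ 6863.3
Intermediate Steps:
b(r) = 1 + r/4 (b(r) = r*(1/4) + 1 = r/4 + 1 = 1 + r/4)
B(G) = 9*G
U(T) = -10*T**2 (U(T) = -(T + 9*T)*(T + T)/2 = -10*T*2*T/2 = -10*T**2)
b(9) + U(-7)*(-14) = (1 + (1/4)*9) - 10*(-7)**2*(-14) = (1 + 9/4) - 10*49*(-14) = 13/4 - 490*(-14) = 13/4 + 6860 = 27453/4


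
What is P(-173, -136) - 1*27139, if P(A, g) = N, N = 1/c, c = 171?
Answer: -4640768/171 ≈ -27139.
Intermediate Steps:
N = 1/171 ≈ 0.0058480
P(A, g) = 1/171
P(-173, -136) - 1*27139 = 1/171 - 1*27139 = 1/171 - 27139 = -4640768/171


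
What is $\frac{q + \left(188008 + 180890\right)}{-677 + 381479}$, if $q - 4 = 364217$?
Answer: $\frac{244373}{126934} \approx 1.9252$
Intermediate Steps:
$q = 364221$ ($q = 4 + 364217 = 364221$)
$\frac{q + \left(188008 + 180890\right)}{-677 + 381479} = \frac{364221 + \left(188008 + 180890\right)}{-677 + 381479} = \frac{364221 + 368898}{380802} = 733119 \cdot \frac{1}{380802} = \frac{244373}{126934}$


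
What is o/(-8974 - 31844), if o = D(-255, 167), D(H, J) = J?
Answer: -167/40818 ≈ -0.0040913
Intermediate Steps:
o = 167
o/(-8974 - 31844) = 167/(-8974 - 31844) = 167/(-40818) = 167*(-1/40818) = -167/40818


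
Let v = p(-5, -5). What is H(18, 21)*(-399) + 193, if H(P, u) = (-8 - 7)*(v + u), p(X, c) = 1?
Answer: 131863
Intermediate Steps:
v = 1
H(P, u) = -15 - 15*u (H(P, u) = (-8 - 7)*(1 + u) = -15*(1 + u) = -15 - 15*u)
H(18, 21)*(-399) + 193 = (-15 - 15*21)*(-399) + 193 = (-15 - 315)*(-399) + 193 = -330*(-399) + 193 = 131670 + 193 = 131863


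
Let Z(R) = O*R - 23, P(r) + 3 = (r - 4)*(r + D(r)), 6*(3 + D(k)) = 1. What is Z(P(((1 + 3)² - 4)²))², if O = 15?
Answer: 87842289924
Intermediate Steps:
D(k) = -17/6 (D(k) = -3 + (⅙)*1 = -3 + ⅙ = -17/6)
P(r) = -3 + (-4 + r)*(-17/6 + r) (P(r) = -3 + (r - 4)*(r - 17/6) = -3 + (-4 + r)*(-17/6 + r))
Z(R) = -23 + 15*R (Z(R) = 15*R - 23 = -23 + 15*R)
Z(P(((1 + 3)² - 4)²))² = (-23 + 15*(25/3 + (((1 + 3)² - 4)²)² - 41*((1 + 3)² - 4)²/6))² = (-23 + 15*(25/3 + ((4² - 4)²)² - 41*(4² - 4)²/6))² = (-23 + 15*(25/3 + ((16 - 4)²)² - 41*(16 - 4)²/6))² = (-23 + 15*(25/3 + (12²)² - 41/6*12²))² = (-23 + 15*(25/3 + 144² - 41/6*144))² = (-23 + 15*(25/3 + 20736 - 984))² = (-23 + 15*(59281/3))² = (-23 + 296405)² = 296382² = 87842289924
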